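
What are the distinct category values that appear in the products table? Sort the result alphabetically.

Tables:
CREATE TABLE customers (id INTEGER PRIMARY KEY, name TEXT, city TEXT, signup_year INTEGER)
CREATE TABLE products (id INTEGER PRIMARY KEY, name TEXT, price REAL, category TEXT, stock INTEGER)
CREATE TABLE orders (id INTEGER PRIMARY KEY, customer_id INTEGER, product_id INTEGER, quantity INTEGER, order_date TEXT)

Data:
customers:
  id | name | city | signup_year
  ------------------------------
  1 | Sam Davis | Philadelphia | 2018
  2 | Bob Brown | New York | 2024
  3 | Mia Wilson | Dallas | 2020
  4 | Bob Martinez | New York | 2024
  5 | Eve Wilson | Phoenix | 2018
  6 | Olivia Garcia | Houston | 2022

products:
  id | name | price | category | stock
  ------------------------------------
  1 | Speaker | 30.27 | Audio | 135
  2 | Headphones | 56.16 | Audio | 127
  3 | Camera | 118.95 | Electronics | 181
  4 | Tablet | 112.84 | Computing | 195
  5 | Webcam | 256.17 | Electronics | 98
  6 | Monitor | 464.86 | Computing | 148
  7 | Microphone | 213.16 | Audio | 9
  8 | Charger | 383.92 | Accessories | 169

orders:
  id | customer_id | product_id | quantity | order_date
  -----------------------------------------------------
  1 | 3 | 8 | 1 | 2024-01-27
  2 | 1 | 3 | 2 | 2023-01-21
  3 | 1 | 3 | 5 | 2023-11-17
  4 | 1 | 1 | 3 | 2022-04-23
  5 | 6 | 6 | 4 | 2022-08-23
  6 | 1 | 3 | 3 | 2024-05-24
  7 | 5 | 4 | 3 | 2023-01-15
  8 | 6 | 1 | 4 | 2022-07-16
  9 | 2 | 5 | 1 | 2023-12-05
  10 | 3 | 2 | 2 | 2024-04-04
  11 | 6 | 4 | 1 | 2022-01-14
SELECT DISTINCT category FROM products ORDER BY category

Execution result:
category
Accessories
Audio
Computing
Electronics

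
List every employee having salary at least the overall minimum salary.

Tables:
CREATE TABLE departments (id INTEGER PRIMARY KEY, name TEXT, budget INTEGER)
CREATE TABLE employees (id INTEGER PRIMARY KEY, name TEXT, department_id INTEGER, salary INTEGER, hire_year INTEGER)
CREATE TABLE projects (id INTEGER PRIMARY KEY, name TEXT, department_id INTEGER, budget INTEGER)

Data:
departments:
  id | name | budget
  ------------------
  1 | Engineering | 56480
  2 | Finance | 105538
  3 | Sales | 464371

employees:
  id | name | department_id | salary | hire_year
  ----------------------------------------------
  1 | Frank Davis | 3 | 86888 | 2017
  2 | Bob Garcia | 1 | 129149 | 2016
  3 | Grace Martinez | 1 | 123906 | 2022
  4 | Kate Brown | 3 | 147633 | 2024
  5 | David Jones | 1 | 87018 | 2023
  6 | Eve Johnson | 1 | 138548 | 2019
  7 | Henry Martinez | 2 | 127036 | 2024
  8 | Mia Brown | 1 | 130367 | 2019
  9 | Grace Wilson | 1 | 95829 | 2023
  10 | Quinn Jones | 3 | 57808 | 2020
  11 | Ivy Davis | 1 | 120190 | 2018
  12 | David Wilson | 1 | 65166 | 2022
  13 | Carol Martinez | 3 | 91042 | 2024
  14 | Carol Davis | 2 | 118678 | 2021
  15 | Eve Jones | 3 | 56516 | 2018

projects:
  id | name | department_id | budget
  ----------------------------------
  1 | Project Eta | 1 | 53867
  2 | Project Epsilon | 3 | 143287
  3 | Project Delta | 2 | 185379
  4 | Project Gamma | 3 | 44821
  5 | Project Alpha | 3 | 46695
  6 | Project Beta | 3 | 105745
SELECT name, salary FROM employees WHERE salary >= (SELECT MIN(salary) FROM employees)

Execution result:
name | salary
Frank Davis | 86888
Bob Garcia | 129149
Grace Martinez | 123906
Kate Brown | 147633
David Jones | 87018
Eve Johnson | 138548
Henry Martinez | 127036
Mia Brown | 130367
Grace Wilson | 95829
Quinn Jones | 57808
Ivy Davis | 120190
David Wilson | 65166
Carol Martinez | 91042
Carol Davis | 118678
Eve Jones | 56516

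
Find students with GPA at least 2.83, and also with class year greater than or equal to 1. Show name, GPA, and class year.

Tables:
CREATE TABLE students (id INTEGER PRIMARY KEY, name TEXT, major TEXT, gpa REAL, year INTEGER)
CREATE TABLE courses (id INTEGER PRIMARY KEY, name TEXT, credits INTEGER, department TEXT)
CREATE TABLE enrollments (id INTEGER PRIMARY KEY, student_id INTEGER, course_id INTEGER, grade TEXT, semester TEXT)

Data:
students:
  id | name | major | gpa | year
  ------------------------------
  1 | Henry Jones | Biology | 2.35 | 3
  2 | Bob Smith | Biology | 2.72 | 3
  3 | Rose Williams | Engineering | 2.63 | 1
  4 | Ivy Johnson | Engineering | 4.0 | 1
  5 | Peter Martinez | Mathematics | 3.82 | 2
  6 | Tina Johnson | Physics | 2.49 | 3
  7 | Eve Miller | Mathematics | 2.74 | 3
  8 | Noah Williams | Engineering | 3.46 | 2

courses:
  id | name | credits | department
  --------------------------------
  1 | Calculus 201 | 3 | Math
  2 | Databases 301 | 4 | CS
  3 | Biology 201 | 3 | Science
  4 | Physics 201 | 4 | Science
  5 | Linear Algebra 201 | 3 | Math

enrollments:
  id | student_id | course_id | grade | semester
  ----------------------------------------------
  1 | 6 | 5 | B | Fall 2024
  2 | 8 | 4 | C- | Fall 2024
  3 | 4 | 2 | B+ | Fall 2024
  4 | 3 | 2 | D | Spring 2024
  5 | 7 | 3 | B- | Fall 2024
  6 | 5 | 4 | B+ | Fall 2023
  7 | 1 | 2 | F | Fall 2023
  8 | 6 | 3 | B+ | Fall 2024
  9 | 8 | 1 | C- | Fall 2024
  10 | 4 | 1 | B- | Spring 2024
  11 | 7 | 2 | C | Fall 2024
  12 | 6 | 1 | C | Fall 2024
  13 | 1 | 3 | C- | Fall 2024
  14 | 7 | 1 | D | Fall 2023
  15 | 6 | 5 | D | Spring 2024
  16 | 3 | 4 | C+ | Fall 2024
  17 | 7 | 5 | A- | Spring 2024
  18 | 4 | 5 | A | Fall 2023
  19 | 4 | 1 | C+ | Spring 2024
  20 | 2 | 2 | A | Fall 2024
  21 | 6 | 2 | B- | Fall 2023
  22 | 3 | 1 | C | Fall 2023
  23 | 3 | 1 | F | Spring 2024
SELECT name, gpa, year FROM students WHERE gpa >= 2.83 AND year >= 1

Execution result:
name | gpa | year
Ivy Johnson | 4.00 | 1
Peter Martinez | 3.82 | 2
Noah Williams | 3.46 | 2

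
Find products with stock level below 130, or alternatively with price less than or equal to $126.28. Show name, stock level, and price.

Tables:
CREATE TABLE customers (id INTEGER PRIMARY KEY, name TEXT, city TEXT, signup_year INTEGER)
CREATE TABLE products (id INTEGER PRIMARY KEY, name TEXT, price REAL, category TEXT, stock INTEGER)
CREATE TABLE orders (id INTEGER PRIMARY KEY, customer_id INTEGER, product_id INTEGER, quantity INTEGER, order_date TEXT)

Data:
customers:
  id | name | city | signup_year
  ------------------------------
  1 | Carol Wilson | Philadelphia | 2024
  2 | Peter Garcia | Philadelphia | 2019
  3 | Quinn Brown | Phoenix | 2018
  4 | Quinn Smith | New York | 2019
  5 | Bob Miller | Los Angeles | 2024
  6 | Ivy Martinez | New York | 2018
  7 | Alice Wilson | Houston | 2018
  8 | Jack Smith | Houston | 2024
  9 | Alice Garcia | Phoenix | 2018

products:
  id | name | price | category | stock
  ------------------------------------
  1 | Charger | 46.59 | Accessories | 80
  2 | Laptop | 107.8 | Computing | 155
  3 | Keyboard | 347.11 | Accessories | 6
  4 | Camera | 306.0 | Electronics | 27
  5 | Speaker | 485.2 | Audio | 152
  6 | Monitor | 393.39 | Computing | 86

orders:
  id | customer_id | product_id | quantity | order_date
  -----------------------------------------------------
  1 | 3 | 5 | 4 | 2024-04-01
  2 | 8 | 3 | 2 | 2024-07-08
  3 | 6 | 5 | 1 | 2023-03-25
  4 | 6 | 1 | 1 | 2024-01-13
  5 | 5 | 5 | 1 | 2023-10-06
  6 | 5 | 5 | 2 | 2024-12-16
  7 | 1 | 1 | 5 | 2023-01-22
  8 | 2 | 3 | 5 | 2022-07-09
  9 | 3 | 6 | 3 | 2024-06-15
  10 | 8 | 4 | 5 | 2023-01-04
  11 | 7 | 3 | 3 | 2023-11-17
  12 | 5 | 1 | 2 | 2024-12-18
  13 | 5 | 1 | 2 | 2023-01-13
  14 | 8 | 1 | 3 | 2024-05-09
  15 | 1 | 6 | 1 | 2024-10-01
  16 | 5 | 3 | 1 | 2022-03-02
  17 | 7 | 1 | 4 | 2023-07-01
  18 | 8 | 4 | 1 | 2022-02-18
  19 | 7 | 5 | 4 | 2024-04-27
SELECT name, stock, price FROM products WHERE stock < 130 OR price <= 126.28

Execution result:
name | stock | price
Charger | 80 | 46.59
Laptop | 155 | 107.80
Keyboard | 6 | 347.11
Camera | 27 | 306.00
Monitor | 86 | 393.39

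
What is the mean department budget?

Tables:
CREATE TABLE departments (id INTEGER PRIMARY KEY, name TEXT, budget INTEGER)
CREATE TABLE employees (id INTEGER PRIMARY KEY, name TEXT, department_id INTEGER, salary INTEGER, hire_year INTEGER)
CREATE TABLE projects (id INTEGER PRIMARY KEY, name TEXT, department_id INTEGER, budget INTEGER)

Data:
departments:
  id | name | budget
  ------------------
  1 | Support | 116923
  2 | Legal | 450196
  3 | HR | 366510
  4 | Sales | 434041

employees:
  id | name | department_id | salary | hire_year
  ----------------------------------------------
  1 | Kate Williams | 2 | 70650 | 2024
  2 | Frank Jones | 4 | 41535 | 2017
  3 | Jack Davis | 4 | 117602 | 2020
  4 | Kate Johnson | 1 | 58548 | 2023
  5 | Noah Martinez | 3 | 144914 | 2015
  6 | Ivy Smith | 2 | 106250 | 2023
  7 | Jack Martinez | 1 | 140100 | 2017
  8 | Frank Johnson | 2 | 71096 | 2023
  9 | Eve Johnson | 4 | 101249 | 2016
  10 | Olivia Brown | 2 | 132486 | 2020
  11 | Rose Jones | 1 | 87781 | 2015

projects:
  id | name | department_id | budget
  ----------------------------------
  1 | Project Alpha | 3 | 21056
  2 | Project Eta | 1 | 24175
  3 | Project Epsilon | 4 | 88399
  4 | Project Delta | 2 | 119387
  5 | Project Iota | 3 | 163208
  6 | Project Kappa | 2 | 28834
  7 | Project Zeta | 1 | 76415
SELECT AVG(budget) FROM departments

Execution result:
341917.50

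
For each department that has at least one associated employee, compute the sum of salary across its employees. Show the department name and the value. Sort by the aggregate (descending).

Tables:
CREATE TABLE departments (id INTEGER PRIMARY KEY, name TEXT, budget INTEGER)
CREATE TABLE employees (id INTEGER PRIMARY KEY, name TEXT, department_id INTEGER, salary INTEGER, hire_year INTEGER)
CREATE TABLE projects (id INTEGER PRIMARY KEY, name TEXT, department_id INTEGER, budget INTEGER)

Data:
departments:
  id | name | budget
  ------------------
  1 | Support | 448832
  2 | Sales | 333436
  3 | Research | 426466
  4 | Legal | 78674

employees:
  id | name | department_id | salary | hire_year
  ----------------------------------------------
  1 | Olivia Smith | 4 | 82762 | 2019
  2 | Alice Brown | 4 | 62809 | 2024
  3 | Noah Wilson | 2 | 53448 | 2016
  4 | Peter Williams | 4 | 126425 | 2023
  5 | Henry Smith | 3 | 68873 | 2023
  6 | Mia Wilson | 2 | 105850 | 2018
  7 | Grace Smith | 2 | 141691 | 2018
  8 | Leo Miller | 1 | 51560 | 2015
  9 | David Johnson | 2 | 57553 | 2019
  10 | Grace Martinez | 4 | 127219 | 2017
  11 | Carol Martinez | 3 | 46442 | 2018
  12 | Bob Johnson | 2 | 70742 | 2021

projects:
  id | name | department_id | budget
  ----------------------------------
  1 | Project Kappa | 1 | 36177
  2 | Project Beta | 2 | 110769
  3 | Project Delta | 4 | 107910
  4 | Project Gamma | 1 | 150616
SELECT p.name, SUM(c.salary) AS sum_salary FROM employees c JOIN departments p ON c.department_id = p.id GROUP BY p.id, p.name ORDER BY sum_salary DESC

Execution result:
name | sum_salary
Sales | 429284
Legal | 399215
Research | 115315
Support | 51560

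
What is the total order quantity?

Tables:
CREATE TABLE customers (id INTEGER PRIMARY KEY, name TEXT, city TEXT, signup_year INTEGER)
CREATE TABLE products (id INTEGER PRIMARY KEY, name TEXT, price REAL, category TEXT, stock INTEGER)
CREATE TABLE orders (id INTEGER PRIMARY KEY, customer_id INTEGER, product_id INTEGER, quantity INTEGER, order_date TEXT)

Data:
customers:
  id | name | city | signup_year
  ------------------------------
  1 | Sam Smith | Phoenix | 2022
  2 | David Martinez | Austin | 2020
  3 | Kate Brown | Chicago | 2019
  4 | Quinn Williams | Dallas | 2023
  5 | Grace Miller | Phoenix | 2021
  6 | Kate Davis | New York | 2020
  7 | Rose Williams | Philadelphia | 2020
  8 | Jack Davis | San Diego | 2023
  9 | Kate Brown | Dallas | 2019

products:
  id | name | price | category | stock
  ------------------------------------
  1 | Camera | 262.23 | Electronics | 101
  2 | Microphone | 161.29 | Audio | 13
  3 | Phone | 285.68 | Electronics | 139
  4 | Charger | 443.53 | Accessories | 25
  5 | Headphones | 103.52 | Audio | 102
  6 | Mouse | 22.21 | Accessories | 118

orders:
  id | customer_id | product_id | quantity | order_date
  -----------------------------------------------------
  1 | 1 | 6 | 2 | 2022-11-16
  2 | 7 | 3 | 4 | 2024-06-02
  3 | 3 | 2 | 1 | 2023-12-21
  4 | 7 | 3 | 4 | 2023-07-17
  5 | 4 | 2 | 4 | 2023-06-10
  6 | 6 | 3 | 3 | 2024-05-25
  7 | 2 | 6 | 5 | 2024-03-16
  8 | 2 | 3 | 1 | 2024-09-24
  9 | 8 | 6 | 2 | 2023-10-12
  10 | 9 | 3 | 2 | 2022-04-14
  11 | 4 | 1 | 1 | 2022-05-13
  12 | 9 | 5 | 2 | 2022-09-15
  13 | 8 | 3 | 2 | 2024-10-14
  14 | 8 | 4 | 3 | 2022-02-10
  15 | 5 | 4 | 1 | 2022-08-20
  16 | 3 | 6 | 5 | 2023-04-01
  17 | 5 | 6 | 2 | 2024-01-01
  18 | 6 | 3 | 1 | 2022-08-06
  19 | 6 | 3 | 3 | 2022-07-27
SELECT SUM(quantity) FROM orders

Execution result:
48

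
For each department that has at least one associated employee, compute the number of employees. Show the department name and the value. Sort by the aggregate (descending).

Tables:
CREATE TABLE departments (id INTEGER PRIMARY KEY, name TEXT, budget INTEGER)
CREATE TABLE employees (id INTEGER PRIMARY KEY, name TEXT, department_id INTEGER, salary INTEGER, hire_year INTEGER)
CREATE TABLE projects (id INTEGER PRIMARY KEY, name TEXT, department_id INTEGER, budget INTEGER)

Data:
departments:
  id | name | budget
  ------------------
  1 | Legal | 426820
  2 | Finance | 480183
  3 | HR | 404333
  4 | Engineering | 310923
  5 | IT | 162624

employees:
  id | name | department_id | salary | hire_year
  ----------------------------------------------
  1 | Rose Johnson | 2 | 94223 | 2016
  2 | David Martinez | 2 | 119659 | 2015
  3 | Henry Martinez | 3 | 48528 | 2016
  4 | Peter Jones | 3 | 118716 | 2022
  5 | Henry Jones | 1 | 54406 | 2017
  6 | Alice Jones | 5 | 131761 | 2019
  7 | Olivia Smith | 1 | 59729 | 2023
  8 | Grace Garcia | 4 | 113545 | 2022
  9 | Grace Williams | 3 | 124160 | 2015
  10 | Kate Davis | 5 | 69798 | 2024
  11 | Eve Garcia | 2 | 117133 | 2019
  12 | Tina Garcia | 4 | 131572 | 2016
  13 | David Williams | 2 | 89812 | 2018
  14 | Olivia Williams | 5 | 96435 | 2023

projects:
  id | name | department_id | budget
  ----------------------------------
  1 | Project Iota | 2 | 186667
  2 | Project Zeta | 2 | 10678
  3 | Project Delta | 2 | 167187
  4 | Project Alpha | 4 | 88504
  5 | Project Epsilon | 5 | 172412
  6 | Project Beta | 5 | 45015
SELECT p.name, COUNT(*) AS n FROM employees c JOIN departments p ON c.department_id = p.id GROUP BY p.id, p.name ORDER BY n DESC

Execution result:
name | n
Finance | 4
HR | 3
IT | 3
Legal | 2
Engineering | 2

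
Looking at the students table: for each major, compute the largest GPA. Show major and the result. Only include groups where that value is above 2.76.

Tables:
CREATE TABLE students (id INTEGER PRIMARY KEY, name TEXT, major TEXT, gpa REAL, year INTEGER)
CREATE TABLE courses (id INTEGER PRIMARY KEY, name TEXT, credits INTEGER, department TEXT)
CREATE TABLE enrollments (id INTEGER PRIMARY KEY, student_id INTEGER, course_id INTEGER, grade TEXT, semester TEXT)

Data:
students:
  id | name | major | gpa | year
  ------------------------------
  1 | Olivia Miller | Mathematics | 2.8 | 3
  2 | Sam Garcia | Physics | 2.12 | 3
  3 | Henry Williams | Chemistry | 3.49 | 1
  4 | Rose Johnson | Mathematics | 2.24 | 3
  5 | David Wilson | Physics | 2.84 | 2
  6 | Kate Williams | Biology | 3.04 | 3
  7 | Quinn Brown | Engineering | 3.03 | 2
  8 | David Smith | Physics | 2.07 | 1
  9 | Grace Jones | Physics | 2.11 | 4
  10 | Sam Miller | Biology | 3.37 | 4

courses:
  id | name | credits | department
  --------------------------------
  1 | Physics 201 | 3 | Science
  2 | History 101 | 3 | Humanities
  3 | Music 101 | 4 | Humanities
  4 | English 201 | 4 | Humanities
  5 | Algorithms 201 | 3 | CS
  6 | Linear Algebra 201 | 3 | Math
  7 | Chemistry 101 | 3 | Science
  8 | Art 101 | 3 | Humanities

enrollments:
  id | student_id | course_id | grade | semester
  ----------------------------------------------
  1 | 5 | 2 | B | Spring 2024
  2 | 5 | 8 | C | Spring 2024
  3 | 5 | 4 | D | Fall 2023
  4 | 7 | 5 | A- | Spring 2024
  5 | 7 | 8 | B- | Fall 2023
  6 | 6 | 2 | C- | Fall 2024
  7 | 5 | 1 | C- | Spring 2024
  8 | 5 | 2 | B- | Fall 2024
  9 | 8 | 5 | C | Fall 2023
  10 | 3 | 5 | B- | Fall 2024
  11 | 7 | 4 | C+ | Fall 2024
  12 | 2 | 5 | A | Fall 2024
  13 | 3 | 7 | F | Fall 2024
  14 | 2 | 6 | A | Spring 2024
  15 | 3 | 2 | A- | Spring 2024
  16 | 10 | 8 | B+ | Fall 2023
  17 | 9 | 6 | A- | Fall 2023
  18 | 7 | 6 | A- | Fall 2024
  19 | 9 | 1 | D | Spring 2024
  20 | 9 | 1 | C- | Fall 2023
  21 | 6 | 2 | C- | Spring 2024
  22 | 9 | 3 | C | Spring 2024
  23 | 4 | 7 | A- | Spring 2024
SELECT major, MAX(gpa) AS max_gpa FROM students GROUP BY major HAVING MAX(gpa) > 2.76

Execution result:
major | max_gpa
Biology | 3.37
Chemistry | 3.49
Engineering | 3.03
Mathematics | 2.80
Physics | 2.84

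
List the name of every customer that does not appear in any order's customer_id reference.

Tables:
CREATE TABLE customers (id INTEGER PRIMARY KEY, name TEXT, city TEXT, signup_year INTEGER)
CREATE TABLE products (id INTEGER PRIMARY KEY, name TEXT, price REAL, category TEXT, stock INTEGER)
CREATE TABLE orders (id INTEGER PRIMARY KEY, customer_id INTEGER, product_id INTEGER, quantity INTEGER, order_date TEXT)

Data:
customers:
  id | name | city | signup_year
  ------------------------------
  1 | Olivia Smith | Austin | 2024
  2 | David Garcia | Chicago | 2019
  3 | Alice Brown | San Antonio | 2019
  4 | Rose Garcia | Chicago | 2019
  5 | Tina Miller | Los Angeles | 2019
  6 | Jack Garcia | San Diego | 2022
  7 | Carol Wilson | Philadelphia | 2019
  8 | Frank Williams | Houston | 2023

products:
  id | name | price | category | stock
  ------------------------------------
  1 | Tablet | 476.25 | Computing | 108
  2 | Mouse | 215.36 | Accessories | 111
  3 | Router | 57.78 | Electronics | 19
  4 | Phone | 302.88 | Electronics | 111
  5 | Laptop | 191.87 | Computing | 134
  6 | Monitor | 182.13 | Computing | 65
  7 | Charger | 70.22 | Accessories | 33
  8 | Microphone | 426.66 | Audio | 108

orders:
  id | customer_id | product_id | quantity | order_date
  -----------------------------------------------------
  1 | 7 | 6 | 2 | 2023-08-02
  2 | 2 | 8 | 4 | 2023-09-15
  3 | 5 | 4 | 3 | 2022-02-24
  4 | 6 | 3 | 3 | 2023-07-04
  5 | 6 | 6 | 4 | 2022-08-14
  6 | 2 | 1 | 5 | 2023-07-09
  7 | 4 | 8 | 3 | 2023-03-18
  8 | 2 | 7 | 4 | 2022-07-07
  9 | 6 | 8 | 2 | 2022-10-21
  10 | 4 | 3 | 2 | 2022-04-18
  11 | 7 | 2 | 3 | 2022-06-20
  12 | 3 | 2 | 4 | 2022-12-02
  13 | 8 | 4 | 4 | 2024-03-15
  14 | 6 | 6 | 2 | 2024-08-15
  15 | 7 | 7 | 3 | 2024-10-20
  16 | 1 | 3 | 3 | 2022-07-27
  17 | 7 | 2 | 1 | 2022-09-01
SELECT p.name FROM customers p LEFT JOIN orders c ON c.customer_id = p.id WHERE c.id IS NULL

Execution result:
(no rows)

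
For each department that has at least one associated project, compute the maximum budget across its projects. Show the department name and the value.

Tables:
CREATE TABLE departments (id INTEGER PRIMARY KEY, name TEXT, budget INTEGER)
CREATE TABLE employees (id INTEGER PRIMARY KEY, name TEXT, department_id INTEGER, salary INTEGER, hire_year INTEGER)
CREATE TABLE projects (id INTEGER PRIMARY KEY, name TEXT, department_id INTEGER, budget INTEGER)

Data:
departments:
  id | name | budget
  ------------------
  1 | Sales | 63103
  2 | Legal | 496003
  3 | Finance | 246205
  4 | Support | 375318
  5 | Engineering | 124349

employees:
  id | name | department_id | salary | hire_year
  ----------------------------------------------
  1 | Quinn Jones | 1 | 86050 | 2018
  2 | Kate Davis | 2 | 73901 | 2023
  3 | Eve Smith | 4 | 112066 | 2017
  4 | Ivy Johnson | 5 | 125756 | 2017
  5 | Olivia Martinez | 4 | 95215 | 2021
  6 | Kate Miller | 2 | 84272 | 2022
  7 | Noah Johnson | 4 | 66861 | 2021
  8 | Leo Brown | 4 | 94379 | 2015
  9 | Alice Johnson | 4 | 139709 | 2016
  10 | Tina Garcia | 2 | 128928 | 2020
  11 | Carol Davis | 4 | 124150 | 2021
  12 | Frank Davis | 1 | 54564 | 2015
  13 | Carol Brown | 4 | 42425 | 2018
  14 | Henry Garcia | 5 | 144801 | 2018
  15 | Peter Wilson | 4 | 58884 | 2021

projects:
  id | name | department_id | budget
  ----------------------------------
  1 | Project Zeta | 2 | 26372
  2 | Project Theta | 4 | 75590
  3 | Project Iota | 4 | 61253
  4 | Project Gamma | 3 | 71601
SELECT p.name, MAX(c.budget) AS max_budget FROM projects c JOIN departments p ON c.department_id = p.id GROUP BY p.id, p.name

Execution result:
name | max_budget
Legal | 26372
Finance | 71601
Support | 75590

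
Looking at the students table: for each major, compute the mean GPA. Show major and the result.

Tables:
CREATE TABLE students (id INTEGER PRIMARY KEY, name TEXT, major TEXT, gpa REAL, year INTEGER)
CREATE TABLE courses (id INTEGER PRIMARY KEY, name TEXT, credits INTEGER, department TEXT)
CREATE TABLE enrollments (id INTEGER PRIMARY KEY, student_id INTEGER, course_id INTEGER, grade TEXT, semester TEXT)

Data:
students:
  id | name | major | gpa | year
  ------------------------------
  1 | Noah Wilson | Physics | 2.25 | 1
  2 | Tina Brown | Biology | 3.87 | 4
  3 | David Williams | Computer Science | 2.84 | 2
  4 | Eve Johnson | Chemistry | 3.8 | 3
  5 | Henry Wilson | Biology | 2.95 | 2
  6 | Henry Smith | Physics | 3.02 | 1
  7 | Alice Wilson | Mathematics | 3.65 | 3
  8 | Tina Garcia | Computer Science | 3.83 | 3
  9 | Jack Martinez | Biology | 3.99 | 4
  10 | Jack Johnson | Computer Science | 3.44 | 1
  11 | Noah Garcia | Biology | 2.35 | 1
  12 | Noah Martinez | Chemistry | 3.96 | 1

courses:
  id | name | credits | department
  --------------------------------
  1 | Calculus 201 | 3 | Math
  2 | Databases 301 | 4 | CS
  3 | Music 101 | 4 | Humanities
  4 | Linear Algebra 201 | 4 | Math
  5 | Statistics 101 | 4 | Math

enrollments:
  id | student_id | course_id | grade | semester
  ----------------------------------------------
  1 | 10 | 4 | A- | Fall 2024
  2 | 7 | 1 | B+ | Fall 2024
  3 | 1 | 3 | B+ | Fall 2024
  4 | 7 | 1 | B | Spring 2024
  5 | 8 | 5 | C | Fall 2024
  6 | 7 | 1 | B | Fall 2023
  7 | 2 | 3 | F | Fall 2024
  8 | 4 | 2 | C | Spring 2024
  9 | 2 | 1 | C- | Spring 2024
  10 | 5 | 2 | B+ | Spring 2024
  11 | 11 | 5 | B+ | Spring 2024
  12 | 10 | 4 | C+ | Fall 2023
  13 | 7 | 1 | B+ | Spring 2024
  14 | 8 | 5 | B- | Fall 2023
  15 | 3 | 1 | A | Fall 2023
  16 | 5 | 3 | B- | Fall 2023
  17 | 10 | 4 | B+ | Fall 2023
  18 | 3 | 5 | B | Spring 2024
SELECT major, AVG(gpa) AS avg_gpa FROM students GROUP BY major

Execution result:
major | avg_gpa
Biology | 3.29
Chemistry | 3.88
Computer Science | 3.37
Mathematics | 3.65
Physics | 2.64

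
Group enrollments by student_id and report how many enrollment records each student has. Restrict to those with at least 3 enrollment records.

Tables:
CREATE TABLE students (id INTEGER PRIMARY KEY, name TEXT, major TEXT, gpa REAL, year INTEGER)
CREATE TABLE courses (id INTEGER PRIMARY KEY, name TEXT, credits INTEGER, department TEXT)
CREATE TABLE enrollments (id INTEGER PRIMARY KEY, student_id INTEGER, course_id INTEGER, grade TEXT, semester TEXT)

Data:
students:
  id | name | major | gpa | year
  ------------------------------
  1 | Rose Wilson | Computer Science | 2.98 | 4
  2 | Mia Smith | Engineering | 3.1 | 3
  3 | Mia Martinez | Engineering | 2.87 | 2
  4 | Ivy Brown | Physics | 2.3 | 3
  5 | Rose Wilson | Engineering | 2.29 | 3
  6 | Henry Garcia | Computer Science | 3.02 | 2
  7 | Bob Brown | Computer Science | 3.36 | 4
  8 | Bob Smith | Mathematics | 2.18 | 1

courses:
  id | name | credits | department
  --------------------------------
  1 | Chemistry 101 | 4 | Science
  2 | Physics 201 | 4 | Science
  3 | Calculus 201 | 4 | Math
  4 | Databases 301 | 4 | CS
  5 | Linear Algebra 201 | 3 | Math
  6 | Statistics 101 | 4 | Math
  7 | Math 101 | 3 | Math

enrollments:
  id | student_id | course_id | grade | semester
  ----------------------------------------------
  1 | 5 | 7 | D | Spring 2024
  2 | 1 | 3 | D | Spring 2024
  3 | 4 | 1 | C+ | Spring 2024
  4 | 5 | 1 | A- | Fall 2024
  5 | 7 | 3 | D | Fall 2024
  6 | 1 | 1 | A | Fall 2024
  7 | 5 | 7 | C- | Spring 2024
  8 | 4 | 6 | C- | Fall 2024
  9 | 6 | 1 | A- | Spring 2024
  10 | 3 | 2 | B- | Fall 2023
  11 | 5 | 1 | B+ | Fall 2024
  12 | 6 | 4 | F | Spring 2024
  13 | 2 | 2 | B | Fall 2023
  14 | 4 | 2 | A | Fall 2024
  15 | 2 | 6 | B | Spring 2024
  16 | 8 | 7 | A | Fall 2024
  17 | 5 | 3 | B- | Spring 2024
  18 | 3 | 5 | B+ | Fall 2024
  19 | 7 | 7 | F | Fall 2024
SELECT student_id, COUNT(*) AS enrollment_count FROM enrollments GROUP BY student_id HAVING COUNT(*) >= 3

Execution result:
student_id | enrollment_count
4 | 3
5 | 5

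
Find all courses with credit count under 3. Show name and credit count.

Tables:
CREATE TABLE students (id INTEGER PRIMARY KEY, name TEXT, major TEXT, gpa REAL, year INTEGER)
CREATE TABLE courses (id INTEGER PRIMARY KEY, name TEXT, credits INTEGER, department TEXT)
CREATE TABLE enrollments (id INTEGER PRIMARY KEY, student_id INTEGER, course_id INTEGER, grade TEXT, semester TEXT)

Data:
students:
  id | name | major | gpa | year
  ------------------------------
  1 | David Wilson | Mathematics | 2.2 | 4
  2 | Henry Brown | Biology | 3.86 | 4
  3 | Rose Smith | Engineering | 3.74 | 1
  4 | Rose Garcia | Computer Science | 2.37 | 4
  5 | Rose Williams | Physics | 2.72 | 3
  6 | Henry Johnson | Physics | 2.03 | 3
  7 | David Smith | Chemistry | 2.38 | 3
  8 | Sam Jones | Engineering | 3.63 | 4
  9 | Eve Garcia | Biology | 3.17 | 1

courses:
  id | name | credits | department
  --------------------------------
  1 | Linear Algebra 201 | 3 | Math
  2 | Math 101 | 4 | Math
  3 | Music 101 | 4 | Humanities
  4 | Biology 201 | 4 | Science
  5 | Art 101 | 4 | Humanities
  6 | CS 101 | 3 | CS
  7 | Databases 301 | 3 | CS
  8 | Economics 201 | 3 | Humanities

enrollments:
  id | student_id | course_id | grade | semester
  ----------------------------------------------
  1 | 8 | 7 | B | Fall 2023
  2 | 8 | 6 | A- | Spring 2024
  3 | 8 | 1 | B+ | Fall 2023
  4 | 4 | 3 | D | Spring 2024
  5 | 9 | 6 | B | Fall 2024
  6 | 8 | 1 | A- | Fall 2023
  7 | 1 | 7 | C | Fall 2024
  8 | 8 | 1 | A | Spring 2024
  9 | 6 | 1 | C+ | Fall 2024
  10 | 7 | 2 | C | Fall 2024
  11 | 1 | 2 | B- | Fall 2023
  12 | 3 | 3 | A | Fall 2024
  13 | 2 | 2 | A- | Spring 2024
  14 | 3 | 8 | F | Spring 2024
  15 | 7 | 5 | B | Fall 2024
SELECT name, credits FROM courses WHERE credits < 3

Execution result:
(no rows)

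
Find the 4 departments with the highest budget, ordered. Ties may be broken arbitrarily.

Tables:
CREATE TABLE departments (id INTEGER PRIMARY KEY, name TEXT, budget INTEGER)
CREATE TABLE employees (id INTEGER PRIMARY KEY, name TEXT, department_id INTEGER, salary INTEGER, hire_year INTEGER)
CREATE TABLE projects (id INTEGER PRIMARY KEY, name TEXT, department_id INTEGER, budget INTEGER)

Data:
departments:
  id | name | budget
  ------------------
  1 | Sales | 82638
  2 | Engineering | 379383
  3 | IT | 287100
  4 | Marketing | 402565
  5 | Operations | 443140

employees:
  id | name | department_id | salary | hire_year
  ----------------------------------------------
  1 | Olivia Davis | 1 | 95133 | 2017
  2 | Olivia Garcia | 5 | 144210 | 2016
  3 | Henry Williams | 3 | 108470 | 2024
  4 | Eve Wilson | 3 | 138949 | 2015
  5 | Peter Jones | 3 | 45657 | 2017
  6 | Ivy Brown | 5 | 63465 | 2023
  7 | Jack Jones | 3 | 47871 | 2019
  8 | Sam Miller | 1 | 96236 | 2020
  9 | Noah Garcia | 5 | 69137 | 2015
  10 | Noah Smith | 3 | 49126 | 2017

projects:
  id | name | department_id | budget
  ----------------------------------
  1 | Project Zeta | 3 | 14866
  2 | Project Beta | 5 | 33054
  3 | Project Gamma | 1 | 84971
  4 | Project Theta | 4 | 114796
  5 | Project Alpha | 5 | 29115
SELECT name, budget FROM departments ORDER BY budget DESC LIMIT 4

Execution result:
name | budget
Operations | 443140
Marketing | 402565
Engineering | 379383
IT | 287100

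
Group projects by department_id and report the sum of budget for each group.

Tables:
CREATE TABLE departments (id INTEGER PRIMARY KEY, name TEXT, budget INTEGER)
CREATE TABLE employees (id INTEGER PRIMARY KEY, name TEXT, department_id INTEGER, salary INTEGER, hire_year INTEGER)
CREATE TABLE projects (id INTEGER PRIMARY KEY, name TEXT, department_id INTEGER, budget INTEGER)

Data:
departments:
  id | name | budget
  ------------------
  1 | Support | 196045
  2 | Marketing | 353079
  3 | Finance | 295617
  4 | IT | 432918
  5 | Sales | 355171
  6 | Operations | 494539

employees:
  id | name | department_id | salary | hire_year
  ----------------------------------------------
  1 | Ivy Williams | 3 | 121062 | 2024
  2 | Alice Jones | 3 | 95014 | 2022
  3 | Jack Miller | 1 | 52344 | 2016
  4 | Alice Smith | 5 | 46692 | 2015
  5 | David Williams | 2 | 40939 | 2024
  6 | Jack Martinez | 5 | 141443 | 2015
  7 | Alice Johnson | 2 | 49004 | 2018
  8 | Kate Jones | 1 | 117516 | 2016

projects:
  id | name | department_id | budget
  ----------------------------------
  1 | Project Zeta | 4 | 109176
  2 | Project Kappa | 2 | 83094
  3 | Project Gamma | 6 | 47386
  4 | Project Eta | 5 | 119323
SELECT department_id, SUM(budget) AS sum_budget FROM projects GROUP BY department_id

Execution result:
department_id | sum_budget
2 | 83094
4 | 109176
5 | 119323
6 | 47386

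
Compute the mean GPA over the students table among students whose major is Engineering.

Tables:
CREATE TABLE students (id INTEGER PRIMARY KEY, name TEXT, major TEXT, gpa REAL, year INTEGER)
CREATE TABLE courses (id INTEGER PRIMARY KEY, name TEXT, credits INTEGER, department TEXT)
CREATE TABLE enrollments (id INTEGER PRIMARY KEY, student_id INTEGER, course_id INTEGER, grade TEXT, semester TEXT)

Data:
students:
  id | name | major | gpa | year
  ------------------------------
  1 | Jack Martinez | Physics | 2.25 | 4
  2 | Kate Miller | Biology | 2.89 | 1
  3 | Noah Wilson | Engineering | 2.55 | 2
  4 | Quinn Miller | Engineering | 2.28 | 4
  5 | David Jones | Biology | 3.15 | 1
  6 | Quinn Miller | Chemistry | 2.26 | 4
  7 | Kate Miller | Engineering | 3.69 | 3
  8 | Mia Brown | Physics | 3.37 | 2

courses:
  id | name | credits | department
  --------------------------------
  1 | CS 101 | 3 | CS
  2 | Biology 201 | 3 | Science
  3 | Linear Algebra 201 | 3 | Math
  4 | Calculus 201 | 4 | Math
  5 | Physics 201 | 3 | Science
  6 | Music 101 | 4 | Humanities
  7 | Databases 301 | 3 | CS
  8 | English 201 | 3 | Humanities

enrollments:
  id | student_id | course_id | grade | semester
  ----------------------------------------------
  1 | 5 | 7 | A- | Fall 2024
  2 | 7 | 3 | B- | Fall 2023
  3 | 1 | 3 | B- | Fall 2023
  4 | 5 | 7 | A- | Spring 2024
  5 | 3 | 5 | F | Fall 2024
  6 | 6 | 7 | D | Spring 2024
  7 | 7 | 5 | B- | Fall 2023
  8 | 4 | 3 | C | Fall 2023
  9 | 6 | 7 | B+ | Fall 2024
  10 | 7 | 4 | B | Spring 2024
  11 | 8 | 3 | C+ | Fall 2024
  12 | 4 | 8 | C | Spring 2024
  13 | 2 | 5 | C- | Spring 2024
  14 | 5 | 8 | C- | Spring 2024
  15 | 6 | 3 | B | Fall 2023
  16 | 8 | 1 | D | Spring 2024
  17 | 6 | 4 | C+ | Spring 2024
SELECT AVG(gpa) FROM students WHERE major = 'Engineering'

Execution result:
2.84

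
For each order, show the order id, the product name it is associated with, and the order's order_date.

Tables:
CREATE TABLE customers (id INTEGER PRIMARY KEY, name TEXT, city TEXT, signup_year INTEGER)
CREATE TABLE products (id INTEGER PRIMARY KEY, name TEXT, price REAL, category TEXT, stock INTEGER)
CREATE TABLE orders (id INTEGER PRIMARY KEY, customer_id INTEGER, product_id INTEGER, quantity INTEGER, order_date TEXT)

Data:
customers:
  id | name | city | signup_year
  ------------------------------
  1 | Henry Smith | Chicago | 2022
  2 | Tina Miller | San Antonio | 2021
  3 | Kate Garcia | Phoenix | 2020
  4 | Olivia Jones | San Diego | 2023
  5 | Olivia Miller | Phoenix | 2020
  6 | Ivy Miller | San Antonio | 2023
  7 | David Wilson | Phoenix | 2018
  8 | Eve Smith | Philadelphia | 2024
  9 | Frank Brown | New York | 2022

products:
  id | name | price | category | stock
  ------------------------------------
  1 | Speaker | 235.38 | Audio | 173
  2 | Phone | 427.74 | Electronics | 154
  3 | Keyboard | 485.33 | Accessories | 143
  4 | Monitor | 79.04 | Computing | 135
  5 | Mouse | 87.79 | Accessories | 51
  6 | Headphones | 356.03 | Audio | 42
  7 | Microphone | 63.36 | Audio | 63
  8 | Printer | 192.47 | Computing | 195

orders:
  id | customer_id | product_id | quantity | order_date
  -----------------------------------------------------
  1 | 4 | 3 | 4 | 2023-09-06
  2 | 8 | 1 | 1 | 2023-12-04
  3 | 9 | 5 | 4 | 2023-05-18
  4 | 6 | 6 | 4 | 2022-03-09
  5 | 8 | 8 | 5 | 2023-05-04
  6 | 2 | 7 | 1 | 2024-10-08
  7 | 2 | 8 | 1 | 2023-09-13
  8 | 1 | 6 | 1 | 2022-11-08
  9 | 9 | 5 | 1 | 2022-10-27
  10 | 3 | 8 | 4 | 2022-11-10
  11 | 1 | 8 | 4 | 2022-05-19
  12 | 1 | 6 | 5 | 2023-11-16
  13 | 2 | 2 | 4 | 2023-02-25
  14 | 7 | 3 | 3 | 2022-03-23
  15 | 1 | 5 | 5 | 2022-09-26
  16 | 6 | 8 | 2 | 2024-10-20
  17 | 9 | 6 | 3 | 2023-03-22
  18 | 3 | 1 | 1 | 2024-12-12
SELECT c.id, p.name AS product, c.order_date FROM orders c JOIN products p ON c.product_id = p.id

Execution result:
id | product | order_date
1 | Keyboard | 2023-09-06
2 | Speaker | 2023-12-04
3 | Mouse | 2023-05-18
4 | Headphones | 2022-03-09
5 | Printer | 2023-05-04
6 | Microphone | 2024-10-08
7 | Printer | 2023-09-13
8 | Headphones | 2022-11-08
9 | Mouse | 2022-10-27
10 | Printer | 2022-11-10
11 | Printer | 2022-05-19
12 | Headphones | 2023-11-16
13 | Phone | 2023-02-25
14 | Keyboard | 2022-03-23
15 | Mouse | 2022-09-26
16 | Printer | 2024-10-20
17 | Headphones | 2023-03-22
18 | Speaker | 2024-12-12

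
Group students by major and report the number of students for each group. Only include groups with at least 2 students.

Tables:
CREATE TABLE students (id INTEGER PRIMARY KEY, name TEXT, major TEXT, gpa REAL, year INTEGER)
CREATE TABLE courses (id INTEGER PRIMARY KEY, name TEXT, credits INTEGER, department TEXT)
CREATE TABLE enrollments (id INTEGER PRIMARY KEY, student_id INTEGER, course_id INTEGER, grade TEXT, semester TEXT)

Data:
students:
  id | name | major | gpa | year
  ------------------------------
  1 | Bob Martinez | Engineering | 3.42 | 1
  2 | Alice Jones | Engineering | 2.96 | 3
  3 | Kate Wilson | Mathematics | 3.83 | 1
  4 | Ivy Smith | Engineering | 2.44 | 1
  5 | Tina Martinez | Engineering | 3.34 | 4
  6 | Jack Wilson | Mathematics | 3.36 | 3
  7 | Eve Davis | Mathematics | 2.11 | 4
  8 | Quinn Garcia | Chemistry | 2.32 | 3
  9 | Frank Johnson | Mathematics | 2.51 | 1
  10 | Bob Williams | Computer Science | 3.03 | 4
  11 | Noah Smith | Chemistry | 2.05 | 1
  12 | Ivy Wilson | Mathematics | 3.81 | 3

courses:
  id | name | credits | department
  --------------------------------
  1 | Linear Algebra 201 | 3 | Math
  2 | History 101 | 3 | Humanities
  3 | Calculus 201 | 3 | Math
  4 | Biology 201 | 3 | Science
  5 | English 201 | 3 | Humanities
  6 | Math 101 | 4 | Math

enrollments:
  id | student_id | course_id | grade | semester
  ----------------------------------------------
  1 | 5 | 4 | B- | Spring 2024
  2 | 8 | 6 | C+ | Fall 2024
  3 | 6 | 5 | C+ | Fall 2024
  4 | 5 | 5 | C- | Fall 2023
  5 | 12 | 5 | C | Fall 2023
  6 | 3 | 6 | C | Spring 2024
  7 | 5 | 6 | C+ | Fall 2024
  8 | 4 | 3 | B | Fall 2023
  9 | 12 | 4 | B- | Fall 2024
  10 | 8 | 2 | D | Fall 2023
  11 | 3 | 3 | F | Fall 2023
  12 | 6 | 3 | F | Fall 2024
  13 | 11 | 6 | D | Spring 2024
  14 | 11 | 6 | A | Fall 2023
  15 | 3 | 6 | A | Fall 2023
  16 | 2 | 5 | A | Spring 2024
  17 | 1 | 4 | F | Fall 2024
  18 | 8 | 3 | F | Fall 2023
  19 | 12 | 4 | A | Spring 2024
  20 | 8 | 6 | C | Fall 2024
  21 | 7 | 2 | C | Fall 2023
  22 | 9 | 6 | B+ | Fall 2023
SELECT major, COUNT(*) AS n FROM students GROUP BY major HAVING COUNT(*) >= 2

Execution result:
major | n
Chemistry | 2
Engineering | 4
Mathematics | 5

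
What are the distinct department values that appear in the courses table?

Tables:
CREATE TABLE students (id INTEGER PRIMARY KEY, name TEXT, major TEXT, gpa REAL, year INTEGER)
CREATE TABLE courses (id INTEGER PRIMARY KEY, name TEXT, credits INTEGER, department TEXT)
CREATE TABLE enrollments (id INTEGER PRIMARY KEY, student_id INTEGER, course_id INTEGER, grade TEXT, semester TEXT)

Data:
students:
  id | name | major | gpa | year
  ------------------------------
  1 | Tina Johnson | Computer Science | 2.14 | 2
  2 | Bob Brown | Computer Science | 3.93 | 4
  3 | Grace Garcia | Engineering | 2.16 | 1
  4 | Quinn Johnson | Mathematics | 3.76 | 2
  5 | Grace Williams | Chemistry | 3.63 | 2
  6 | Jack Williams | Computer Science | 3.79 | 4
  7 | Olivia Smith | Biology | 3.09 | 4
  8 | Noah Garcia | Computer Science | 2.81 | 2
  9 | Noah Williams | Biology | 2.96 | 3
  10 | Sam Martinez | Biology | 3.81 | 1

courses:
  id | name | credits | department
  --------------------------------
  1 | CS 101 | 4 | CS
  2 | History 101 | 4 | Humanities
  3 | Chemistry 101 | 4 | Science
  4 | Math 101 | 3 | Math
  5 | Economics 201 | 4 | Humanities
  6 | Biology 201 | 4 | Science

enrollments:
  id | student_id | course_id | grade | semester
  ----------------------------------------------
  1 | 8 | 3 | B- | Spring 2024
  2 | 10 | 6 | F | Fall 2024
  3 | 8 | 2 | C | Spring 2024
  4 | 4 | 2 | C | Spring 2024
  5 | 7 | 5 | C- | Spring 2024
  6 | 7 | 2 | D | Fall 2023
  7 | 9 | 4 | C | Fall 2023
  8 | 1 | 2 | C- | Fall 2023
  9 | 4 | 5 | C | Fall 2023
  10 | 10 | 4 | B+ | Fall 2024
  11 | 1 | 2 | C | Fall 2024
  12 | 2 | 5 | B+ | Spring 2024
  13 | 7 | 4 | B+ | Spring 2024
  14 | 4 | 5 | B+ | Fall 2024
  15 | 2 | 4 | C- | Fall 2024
SELECT DISTINCT department FROM courses

Execution result:
department
CS
Humanities
Science
Math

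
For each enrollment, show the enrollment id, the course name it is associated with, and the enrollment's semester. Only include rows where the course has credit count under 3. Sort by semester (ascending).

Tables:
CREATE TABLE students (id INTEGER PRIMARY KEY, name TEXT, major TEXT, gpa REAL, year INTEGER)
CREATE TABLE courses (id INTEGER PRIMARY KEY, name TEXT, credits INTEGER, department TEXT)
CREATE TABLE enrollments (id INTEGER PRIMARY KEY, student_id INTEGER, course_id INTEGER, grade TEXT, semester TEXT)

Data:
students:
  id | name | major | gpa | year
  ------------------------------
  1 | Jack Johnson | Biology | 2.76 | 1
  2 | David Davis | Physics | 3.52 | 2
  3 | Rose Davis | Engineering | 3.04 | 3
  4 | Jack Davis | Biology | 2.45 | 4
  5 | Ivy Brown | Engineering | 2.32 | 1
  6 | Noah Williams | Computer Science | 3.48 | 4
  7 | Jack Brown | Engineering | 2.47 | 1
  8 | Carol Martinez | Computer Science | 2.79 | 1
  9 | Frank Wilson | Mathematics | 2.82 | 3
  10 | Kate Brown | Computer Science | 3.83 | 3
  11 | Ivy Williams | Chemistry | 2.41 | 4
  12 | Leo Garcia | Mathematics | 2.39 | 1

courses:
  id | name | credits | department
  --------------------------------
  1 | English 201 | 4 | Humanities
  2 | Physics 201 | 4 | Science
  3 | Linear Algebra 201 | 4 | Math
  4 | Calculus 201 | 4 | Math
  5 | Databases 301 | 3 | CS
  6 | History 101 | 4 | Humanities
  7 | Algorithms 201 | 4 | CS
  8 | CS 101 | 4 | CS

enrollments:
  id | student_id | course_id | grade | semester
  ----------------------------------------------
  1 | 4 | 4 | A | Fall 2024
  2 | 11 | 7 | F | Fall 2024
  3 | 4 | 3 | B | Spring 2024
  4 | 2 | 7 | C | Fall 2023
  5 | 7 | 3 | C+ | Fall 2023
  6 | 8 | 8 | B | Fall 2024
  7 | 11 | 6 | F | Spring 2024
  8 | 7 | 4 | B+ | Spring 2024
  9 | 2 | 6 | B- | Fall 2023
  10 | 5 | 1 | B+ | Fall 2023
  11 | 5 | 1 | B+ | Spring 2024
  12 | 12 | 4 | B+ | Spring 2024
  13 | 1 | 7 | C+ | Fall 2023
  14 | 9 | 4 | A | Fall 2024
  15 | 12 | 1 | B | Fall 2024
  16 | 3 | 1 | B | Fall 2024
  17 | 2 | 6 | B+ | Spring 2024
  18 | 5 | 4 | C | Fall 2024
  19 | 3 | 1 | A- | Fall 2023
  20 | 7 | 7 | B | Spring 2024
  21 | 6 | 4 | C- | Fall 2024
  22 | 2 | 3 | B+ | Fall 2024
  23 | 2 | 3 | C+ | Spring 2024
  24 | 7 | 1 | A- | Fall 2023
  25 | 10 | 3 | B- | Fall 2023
SELECT c.id, p.name AS course, c.semester FROM enrollments c JOIN courses p ON c.course_id = p.id WHERE p.credits < 3 ORDER BY c.semester ASC

Execution result:
(no rows)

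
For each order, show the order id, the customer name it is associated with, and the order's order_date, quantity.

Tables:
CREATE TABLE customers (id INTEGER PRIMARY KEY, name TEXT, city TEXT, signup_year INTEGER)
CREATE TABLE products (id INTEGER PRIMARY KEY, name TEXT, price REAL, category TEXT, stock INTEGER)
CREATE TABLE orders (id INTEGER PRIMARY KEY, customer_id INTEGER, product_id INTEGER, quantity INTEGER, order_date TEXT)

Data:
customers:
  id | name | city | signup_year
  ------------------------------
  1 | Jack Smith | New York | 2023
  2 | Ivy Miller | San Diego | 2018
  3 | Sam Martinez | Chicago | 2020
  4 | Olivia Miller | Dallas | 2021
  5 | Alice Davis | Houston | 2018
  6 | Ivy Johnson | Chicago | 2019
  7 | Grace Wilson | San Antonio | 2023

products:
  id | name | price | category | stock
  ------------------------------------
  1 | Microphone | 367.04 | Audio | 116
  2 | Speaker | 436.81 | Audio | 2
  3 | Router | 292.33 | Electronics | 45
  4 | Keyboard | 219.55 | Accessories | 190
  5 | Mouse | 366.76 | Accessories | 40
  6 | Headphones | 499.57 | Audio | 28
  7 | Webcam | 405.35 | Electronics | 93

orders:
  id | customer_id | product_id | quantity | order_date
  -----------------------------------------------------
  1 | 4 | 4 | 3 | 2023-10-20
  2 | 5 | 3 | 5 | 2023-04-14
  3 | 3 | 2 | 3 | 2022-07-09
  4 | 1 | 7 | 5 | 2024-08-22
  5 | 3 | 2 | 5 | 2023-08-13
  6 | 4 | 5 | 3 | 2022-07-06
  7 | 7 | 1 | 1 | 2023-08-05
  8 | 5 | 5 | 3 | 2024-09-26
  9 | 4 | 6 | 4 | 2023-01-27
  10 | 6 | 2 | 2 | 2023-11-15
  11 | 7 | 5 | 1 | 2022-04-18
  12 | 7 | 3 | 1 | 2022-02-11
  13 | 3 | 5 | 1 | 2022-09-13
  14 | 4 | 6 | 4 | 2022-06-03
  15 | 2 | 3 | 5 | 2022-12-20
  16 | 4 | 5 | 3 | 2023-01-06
SELECT c.id, p.name AS customer, c.order_date, c.quantity FROM orders c JOIN customers p ON c.customer_id = p.id

Execution result:
id | customer | order_date | quantity
1 | Olivia Miller | 2023-10-20 | 3
2 | Alice Davis | 2023-04-14 | 5
3 | Sam Martinez | 2022-07-09 | 3
4 | Jack Smith | 2024-08-22 | 5
5 | Sam Martinez | 2023-08-13 | 5
6 | Olivia Miller | 2022-07-06 | 3
7 | Grace Wilson | 2023-08-05 | 1
8 | Alice Davis | 2024-09-26 | 3
9 | Olivia Miller | 2023-01-27 | 4
10 | Ivy Johnson | 2023-11-15 | 2
11 | Grace Wilson | 2022-04-18 | 1
12 | Grace Wilson | 2022-02-11 | 1
13 | Sam Martinez | 2022-09-13 | 1
14 | Olivia Miller | 2022-06-03 | 4
15 | Ivy Miller | 2022-12-20 | 5
16 | Olivia Miller | 2023-01-06 | 3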